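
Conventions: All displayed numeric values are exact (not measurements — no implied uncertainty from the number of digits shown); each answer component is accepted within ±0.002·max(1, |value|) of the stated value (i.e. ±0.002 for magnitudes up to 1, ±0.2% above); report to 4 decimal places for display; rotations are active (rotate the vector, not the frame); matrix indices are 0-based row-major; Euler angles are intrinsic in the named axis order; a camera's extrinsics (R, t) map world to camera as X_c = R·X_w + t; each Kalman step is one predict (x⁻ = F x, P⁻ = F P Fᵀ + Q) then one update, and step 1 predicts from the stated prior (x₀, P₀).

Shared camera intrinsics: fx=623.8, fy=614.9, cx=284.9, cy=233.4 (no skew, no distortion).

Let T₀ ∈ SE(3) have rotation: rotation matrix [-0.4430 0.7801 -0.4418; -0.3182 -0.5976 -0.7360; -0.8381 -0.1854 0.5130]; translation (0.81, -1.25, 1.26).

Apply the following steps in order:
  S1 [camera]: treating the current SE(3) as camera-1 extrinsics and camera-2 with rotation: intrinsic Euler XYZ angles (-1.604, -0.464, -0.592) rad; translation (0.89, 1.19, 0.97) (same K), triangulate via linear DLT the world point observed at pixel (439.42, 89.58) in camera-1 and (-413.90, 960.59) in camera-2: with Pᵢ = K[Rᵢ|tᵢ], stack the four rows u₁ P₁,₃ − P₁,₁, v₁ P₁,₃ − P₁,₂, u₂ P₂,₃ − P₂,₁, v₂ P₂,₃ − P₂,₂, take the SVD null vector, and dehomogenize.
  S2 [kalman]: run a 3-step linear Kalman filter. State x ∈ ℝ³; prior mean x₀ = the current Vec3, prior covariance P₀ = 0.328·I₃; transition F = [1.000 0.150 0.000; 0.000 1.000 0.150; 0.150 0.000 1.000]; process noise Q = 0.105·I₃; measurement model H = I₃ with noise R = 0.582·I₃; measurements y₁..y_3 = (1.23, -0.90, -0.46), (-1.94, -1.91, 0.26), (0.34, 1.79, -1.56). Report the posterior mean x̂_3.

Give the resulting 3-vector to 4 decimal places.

result = (-0.6338, -0.1061, -0.5170)

after S1 (triangulate): (-1.5268, -0.7154, 0.4682)
after S2 (kf_track): (-0.6338, -0.1061, -0.5170)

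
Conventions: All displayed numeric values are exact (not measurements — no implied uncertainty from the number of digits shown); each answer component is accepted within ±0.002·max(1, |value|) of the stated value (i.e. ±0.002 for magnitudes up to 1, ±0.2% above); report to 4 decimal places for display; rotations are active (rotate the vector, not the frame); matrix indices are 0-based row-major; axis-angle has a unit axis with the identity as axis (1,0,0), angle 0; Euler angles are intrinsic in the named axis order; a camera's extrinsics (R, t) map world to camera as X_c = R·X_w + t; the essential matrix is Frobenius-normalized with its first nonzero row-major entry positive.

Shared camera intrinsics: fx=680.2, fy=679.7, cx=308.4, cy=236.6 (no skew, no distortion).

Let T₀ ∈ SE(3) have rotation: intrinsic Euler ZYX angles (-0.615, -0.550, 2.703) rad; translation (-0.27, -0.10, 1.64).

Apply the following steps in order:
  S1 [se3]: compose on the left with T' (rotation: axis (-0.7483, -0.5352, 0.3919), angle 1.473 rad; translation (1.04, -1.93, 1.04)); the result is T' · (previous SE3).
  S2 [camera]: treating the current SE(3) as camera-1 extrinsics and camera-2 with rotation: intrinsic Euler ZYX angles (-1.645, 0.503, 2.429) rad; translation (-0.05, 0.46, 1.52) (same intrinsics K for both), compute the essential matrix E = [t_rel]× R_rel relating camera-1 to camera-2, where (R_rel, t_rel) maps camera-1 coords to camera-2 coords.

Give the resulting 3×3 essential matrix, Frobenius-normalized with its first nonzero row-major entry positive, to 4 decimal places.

after S1 (compose_se3): R=[0.0172 -0.6954 0.7184; 0.6384 -0.5454 -0.5432; 0.7695 0.4680 0.4345], t=(-0.4275, -1.2575, 1.4485)
after S2 (essential): [0.3715 -0.1996 -0.1610; -0.5167 -0.4289 0.0600; -0.2314 0.5028 0.1880]

matrix = [0.3715 -0.1996 -0.1610; -0.5167 -0.4289 0.0600; -0.2314 0.5028 0.1880]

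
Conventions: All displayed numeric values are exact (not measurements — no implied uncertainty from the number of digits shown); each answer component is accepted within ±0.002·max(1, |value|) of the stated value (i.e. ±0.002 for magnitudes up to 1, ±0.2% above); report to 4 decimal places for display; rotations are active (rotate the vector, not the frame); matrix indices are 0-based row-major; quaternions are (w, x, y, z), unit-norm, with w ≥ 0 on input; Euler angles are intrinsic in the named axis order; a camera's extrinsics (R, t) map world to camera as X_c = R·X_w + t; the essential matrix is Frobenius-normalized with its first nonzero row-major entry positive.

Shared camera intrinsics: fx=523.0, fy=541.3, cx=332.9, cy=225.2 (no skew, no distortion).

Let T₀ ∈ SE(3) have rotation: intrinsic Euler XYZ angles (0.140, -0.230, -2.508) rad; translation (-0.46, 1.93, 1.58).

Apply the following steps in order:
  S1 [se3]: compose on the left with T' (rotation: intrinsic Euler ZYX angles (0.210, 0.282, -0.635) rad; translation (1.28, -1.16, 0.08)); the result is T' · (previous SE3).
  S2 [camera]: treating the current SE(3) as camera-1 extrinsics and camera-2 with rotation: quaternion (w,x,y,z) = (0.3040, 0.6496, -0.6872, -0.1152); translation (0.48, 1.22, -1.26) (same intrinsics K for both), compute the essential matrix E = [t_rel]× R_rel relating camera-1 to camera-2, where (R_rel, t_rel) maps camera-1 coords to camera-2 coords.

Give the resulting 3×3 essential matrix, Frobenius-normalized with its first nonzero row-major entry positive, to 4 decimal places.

matrix = [0.2493 -0.1856 -0.2403; -0.0901 0.4651 0.3945; 0.6218 0.2799 -0.0251]

after S1 (compose_se3): R=[-0.5778 0.8125 -0.0774; -0.7451 -0.4864 0.4564; 0.3332 0.3214 0.8864], t=(0.3632, 1.1916, 0.3302)
after S2 (essential): [0.2493 -0.1856 -0.2403; -0.0901 0.4651 0.3945; 0.6218 0.2799 -0.0251]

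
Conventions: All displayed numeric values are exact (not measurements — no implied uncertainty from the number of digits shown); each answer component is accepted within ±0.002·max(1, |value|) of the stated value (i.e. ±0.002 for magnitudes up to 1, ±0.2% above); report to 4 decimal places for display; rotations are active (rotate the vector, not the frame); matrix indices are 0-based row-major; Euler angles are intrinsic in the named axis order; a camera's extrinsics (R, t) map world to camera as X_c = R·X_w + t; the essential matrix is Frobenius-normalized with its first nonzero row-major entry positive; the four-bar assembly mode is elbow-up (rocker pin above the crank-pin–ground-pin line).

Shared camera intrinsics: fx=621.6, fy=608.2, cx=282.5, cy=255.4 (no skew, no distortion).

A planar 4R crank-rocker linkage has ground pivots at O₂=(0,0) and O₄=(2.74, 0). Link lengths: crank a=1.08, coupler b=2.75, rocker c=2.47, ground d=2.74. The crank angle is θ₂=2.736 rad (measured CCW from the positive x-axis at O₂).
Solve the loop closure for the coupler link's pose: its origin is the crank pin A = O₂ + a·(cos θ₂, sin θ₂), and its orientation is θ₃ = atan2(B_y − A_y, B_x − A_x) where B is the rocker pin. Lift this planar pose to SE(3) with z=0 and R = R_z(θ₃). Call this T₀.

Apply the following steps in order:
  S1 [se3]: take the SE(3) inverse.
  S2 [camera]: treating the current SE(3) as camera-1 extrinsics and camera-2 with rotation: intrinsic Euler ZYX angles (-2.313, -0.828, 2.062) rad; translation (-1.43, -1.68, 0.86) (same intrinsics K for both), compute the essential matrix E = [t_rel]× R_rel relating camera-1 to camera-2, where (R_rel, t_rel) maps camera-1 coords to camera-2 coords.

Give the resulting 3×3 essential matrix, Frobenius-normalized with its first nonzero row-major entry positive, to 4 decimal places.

source (fourbar_fk): coupler pose = R=[0.8234 -0.5674 0.0000; 0.5674 0.8234 0.0000; 0.0000 0.0000 1.0000], t=(-0.9924, 0.4261, 0.0000)
after S1 (invert_se3): R=[0.8234 0.5674 0.0000; -0.5674 0.8234 0.0000; 0.0000 0.0000 1.0000], t=(0.5754, -0.9140, 0.0000)
after S2 (essential): [0.4369 0.2261 -0.0748; -0.4081 -0.1055 0.3420; 0.1682 0.3204 0.5717]

matrix = [0.4369 0.2261 -0.0748; -0.4081 -0.1055 0.3420; 0.1682 0.3204 0.5717]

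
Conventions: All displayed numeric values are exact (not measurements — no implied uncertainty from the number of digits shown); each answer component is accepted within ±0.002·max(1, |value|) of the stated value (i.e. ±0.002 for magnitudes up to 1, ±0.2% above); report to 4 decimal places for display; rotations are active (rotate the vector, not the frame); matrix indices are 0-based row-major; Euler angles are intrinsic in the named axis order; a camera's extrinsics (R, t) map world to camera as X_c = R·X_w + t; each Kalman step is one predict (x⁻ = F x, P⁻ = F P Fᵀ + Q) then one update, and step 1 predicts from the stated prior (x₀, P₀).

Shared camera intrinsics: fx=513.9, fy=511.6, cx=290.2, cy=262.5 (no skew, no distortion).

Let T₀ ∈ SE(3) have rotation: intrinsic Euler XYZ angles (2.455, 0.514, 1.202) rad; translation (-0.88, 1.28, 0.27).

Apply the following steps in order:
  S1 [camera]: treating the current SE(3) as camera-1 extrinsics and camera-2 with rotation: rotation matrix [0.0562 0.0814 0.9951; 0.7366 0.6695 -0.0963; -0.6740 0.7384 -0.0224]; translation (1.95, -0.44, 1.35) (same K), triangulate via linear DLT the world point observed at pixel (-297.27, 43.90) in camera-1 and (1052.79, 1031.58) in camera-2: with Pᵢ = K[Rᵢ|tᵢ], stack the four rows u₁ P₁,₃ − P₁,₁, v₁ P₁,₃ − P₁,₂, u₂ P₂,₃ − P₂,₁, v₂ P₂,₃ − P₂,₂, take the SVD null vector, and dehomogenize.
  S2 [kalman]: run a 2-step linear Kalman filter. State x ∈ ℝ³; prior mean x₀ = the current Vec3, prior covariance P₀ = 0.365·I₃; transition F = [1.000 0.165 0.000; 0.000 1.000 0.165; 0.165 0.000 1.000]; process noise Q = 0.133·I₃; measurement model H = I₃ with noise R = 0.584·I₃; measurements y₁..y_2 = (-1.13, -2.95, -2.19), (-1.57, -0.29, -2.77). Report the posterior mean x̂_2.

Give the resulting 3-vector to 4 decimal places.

result = (-0.5082, -0.7442, -1.8384)

after S1 (triangulate): (1.8165, 1.6379, -0.1986)
after S2 (kf_track): (-0.5082, -0.7442, -1.8384)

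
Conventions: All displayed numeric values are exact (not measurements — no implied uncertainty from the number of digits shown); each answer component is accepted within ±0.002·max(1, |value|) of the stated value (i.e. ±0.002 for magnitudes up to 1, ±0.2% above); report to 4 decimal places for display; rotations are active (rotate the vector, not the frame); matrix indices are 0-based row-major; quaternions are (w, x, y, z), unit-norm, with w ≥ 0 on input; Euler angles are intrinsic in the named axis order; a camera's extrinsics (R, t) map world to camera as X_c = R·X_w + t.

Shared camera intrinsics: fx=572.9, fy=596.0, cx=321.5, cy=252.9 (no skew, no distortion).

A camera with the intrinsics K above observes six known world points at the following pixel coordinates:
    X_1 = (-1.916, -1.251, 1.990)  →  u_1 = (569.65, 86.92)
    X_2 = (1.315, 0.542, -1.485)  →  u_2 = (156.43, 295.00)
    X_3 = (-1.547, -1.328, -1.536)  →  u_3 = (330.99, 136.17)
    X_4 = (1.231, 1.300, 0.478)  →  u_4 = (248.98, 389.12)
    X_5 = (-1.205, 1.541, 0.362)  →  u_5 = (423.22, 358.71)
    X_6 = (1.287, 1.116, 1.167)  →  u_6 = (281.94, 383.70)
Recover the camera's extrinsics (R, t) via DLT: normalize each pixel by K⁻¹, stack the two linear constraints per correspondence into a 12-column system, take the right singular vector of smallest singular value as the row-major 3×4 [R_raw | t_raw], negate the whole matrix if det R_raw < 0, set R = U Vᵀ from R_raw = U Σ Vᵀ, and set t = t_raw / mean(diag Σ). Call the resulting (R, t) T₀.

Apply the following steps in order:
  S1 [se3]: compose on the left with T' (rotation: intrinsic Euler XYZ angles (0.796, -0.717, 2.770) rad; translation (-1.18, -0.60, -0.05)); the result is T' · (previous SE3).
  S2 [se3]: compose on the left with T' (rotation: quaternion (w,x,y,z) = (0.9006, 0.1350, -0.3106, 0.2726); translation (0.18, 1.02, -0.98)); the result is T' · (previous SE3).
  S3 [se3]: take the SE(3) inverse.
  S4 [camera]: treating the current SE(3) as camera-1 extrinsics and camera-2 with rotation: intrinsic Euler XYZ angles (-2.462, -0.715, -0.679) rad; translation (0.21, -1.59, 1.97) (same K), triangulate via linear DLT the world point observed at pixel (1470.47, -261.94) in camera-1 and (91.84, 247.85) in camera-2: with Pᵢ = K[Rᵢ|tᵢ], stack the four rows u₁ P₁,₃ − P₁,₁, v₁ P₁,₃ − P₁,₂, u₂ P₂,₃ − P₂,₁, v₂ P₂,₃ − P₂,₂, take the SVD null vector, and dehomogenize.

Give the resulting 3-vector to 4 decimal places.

source (pnp_recover): camera pose = R=[-0.8009 0.0808 0.5933; 0.0980 0.9952 -0.0033; -0.5907 0.0554 -0.8050], t=(-0.0800, -0.1900, 6.3901)
after S1 (compose_se3): R=[0.9239 -0.3656 0.1132; -0.2829 -0.4530 0.8455; -0.2578 -0.8131 -0.5219], t=(-5.2709, -4.0057, 3.4914)
after S2 (compose_se3): R=[0.8962 0.4147 -0.1579; 0.2519 -0.1826 0.9504; 0.3653 -0.8915 -0.2681], t=(-2.6843, -5.8304, -1.9216)
after S3 (invert_se3): R=[0.8962 0.2519 0.3653; 0.4147 -0.1826 -0.8915; -0.1579 0.9504 -0.2681], t=(4.5763, -1.6645, 4.6019)
after S4 (triangulate): (0.4840, -1.8406, 1.1313)

result = (0.4840, -1.8406, 1.1313)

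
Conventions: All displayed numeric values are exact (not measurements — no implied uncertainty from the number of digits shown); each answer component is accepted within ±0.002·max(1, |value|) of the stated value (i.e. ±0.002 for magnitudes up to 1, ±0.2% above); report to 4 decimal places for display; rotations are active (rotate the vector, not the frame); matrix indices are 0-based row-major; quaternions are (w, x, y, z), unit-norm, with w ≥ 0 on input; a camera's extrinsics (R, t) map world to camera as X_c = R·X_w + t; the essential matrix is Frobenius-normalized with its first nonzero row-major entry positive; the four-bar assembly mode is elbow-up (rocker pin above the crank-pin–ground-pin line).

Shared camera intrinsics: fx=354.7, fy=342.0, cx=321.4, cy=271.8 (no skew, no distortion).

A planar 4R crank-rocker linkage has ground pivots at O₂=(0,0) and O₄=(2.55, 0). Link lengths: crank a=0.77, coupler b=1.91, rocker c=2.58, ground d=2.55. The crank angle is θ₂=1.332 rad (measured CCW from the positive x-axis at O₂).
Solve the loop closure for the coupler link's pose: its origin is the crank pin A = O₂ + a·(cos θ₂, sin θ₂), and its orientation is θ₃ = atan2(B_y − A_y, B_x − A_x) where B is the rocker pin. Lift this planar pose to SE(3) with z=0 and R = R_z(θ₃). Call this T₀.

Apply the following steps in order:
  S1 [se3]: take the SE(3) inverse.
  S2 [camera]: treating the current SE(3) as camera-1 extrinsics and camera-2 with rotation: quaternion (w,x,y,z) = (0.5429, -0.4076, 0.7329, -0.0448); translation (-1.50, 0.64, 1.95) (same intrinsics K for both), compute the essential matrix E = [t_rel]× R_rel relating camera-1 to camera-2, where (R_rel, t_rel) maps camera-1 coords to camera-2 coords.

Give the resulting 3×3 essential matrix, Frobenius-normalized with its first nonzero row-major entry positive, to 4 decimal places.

source (fourbar_fk): coupler pose = R=[0.6016 -0.7988 0.0000; 0.7988 0.6016 0.0000; 0.0000 0.0000 1.0000], t=(0.1821, 0.7482, 0.0000)
after S1 (invert_se3): R=[0.6016 0.7988 0.0000; -0.7988 0.6016 -0.0000; 0.0000 0.0000 1.0000], t=(-0.7072, -0.3046, 0.0000)
after S2 (essential): [0.2935 0.2724 0.2588; 0.6391 -0.0531 -0.1109; -0.0603 0.4041 0.4269]

matrix = [0.2935 0.2724 0.2588; 0.6391 -0.0531 -0.1109; -0.0603 0.4041 0.4269]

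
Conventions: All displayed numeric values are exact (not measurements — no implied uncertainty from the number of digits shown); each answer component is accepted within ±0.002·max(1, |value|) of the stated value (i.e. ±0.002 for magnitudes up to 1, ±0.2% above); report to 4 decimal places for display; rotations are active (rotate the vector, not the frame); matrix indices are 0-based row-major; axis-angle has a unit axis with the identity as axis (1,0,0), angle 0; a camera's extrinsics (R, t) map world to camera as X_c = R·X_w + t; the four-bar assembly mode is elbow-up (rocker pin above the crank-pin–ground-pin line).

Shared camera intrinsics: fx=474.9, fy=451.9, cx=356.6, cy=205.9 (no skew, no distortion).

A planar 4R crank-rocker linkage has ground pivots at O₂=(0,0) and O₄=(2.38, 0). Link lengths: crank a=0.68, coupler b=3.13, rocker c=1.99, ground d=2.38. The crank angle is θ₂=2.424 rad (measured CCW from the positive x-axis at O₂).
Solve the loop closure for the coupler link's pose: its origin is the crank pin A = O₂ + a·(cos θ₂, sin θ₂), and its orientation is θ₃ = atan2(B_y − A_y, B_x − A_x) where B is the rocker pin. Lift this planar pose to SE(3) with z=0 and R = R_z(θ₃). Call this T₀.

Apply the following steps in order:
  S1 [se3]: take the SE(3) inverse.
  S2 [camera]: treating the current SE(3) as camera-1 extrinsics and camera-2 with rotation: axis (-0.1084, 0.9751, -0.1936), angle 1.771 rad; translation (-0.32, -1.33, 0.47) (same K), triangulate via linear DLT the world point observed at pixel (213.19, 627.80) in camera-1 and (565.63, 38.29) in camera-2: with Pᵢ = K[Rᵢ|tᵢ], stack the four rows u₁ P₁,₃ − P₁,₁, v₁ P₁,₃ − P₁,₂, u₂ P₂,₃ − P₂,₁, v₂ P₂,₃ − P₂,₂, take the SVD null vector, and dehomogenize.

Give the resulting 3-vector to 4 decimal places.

source (fourbar_fk): coupler pose = R=[0.8713 -0.4907 0.0000; 0.4907 0.8713 0.0000; 0.0000 0.0000 1.0000], t=(-0.5123, 0.4471, 0.0000)
after S1 (invert_se3): R=[0.8713 0.4907 0.0000; -0.4907 0.8713 0.0000; 0.0000 0.0000 1.0000], t=(0.2269, -0.6410, 0.0000)
after S2 (triangulate): (-0.8979, 0.8028, 0.5346)

result = (-0.8979, 0.8028, 0.5346)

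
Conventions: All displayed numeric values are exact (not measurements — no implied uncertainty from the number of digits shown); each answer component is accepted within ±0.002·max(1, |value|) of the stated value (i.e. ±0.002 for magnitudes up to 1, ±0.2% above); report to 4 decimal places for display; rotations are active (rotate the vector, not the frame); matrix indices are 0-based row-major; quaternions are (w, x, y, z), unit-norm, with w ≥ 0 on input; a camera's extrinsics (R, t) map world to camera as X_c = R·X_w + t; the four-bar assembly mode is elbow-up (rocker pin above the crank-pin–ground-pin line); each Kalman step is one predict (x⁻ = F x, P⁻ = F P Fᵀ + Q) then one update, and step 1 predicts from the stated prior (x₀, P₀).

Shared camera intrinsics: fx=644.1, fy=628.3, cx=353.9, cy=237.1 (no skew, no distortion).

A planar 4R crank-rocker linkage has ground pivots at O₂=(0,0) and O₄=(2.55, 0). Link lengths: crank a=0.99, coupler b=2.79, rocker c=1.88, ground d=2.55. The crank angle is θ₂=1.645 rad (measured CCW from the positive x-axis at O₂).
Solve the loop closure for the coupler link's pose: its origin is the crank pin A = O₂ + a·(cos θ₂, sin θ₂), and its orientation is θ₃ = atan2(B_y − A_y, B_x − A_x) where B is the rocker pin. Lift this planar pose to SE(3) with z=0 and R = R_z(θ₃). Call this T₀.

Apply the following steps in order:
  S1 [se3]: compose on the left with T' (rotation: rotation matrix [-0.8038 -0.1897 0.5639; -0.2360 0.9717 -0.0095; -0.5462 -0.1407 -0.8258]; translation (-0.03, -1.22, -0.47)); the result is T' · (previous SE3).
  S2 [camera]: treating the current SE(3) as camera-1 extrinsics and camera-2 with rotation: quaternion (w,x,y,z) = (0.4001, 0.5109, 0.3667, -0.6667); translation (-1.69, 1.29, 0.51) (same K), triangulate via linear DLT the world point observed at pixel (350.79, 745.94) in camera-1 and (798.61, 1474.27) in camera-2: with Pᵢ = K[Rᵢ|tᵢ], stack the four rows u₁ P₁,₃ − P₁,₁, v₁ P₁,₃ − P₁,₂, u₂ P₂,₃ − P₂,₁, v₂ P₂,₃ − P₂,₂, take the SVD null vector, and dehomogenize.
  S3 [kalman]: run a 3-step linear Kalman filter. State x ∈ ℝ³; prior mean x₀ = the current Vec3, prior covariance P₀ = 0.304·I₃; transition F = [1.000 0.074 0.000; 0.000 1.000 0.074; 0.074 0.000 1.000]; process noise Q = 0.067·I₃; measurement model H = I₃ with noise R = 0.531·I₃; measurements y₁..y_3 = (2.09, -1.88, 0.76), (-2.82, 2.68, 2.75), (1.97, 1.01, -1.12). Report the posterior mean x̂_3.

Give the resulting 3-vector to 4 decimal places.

source (fourbar_fk): coupler pose = R=[0.9474 -0.3199 0.0000; 0.3199 0.9474 0.0000; 0.0000 0.0000 1.0000], t=(-0.0734, 0.9873, 0.0000)
after S1 (compose_se3): R=[-0.8222 0.0774 0.5639; 0.0873 0.9961 -0.0095; -0.5625 0.0414 -0.8258], t=(-0.1583, -0.2433, -0.5688)
after S2 (triangulate): (-1.2935, 1.7810, -1.8650)
after S3 (kf_track): (0.1497, 1.1087, -0.0691)

result = (0.1497, 1.1087, -0.0691)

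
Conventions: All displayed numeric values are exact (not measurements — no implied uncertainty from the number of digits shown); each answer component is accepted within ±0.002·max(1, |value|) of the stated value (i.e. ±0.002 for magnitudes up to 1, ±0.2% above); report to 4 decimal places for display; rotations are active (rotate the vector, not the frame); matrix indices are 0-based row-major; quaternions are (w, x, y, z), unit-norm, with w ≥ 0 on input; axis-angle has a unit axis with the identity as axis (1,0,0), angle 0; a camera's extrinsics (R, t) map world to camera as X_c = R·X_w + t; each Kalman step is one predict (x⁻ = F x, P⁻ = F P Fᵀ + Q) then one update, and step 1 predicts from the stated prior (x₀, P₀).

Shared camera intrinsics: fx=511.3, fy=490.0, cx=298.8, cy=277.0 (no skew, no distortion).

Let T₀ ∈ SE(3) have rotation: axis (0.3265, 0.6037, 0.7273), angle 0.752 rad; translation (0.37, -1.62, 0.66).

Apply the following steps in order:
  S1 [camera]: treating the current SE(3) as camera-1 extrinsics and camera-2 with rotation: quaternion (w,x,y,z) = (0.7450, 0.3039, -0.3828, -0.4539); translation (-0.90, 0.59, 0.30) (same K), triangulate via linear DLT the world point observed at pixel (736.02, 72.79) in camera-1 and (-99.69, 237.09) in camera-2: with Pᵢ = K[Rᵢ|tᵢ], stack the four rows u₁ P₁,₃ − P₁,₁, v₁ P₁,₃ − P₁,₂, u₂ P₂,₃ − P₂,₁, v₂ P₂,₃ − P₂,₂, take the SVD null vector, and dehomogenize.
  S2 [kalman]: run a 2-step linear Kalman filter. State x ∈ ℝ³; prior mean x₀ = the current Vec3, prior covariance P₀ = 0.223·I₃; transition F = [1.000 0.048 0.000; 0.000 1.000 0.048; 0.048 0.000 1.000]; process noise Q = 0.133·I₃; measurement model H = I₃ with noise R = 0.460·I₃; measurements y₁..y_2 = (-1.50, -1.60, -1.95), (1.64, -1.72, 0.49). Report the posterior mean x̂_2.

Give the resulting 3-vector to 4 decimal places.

after S1 (triangulate): (0.9561, 0.6592, 1.2265)
after S2 (kf_track): (0.5938, -0.8994, 0.1083)

result = (0.5938, -0.8994, 0.1083)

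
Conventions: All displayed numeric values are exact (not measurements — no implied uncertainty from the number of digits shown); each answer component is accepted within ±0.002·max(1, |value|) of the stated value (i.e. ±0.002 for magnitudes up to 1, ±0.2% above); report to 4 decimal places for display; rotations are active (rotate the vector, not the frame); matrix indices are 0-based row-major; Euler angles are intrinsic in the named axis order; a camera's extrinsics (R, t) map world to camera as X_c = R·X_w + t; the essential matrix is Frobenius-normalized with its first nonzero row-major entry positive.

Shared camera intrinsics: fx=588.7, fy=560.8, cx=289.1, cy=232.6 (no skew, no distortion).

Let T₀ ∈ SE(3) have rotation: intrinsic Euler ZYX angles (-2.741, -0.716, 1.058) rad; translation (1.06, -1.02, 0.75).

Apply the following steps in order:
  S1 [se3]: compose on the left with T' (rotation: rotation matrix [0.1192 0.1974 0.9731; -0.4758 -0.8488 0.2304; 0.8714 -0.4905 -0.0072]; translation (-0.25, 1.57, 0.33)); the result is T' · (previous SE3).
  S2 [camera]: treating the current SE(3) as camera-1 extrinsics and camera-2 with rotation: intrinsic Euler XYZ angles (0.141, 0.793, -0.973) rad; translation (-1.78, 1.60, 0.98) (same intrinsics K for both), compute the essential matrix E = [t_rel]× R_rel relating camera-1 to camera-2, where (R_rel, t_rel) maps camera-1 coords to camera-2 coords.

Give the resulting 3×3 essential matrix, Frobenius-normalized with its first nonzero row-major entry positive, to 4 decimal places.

after S1 (compose_se3): R=[0.4978 0.6801 0.5382; 0.7315 0.0040 -0.6818; -0.4658 0.7331 -0.4955], t=(0.4048, 2.1042, 1.7486)
after S2 (essential): [0.0437 -0.1471 0.6366; -0.5518 0.3492 0.1968; 0.1827 -0.1665 0.2121]

matrix = [0.0437 -0.1471 0.6366; -0.5518 0.3492 0.1968; 0.1827 -0.1665 0.2121]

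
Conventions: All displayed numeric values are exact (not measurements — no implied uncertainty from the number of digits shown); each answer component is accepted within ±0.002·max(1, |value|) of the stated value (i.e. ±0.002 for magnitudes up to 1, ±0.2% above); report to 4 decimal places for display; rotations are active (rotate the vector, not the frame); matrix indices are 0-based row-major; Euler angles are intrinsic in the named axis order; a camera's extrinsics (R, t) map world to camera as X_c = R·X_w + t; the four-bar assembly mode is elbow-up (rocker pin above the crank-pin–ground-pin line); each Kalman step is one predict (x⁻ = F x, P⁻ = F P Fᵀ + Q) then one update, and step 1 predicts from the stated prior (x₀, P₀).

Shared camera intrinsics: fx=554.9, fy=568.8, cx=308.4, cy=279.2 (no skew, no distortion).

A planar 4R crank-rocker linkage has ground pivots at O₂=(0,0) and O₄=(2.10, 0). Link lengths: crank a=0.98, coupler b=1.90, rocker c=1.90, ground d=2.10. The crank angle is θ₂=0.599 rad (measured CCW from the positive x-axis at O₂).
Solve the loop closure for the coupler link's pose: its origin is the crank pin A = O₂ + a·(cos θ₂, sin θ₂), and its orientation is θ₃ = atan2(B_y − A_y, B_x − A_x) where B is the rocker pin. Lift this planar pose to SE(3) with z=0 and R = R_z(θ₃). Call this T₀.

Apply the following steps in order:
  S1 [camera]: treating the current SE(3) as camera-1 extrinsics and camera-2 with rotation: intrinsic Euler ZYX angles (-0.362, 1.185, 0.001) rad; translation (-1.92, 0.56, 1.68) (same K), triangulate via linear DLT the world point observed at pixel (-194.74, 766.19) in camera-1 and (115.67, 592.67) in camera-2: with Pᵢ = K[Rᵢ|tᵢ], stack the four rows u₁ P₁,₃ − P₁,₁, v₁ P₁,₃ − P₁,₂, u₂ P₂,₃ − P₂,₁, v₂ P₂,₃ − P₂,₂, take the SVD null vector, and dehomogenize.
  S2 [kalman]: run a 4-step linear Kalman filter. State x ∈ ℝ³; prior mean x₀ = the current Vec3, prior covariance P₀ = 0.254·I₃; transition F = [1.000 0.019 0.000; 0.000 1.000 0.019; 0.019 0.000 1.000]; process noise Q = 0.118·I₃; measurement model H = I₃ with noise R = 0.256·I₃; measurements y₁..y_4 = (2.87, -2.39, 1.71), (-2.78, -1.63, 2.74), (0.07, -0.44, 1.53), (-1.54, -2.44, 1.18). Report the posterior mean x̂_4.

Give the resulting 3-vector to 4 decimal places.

source (fourbar_fk): coupler pose = R=[0.7054 -0.7088 0.0000; 0.7088 0.7054 0.0000; 0.0000 0.0000 1.0000], t=(0.8094, 0.5525, 0.0000)
after S1 (triangulate): (-0.9921, 1.3107, 0.9038)
after S2 (kf_track): (-0.9633, -1.6046, 1.4850)

result = (-0.9633, -1.6046, 1.4850)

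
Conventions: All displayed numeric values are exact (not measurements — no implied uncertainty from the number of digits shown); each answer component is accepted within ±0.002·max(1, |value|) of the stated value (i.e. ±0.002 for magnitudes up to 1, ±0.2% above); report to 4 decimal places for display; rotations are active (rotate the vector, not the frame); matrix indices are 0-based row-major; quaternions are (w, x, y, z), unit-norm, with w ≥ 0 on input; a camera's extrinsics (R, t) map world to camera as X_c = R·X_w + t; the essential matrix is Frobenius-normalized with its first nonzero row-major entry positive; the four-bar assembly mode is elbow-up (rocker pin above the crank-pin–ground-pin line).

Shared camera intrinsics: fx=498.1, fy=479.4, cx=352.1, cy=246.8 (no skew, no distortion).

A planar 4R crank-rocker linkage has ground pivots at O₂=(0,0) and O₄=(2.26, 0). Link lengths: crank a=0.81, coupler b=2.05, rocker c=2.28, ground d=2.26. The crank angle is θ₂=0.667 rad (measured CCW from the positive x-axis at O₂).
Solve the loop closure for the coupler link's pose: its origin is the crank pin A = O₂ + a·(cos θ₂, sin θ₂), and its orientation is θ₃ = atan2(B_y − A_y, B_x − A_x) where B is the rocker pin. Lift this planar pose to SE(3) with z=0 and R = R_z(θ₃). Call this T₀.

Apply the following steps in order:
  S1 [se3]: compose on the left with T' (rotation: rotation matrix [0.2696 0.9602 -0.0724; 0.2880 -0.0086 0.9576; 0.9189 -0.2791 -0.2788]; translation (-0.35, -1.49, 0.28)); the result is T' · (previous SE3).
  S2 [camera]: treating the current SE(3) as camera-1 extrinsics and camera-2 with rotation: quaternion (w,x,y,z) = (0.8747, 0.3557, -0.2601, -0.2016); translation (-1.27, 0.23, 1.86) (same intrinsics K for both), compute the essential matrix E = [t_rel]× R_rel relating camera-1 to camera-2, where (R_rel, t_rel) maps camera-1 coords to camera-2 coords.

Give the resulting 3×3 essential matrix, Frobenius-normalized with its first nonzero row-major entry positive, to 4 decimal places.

source (fourbar_fk): coupler pose = R=[0.5432 -0.8396 0.0000; 0.8396 0.5432 0.0000; 0.0000 0.0000 1.0000], t=(0.6364, 0.5011, 0.0000)
after S1 (compose_se3): R=[0.9527 0.2952 -0.0724; 0.1492 -0.2464 0.9576; 0.2649 -0.9231 -0.2788], t=(0.3028, -1.3111, 0.7250)
after S2 (essential): [0.1333 0.3864 0.3658; 0.6676 -0.0700 -0.2187; 0.1581 0.3100 0.2823]

matrix = [0.1333 0.3864 0.3658; 0.6676 -0.0700 -0.2187; 0.1581 0.3100 0.2823]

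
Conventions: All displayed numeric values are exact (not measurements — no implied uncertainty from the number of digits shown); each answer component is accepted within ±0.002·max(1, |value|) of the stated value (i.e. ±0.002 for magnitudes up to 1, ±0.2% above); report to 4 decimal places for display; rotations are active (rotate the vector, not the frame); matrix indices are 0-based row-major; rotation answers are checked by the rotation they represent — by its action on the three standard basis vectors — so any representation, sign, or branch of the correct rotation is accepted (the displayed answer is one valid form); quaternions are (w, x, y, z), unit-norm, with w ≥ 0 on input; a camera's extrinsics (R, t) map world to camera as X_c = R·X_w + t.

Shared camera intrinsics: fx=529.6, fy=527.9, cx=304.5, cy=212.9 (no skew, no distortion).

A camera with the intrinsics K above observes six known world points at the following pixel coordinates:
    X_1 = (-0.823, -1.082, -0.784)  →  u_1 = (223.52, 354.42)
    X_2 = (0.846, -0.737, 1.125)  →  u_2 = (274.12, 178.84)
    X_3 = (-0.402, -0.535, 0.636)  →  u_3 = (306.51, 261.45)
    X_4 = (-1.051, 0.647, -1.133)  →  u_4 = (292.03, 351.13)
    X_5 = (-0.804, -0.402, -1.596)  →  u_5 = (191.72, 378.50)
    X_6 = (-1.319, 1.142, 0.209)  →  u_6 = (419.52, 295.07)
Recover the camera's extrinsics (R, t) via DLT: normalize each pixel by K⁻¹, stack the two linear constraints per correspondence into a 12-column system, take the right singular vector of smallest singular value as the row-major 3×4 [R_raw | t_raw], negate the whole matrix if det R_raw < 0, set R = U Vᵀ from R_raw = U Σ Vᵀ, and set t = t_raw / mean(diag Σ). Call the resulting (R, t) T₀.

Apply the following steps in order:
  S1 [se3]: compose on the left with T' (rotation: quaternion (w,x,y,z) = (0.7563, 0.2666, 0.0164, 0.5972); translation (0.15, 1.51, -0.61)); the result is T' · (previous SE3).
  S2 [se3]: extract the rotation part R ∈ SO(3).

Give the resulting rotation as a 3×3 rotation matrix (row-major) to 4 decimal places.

rotation (matrix) = ((0.6341, 0.2948, 0.7148), (-0.6414, 0.7168, 0.2734), (-0.4318, -0.6319, 0.6436))

source (pnp_recover): camera pose = R=[-0.5304 0.5526 0.6429; -0.8426 -0.4273 -0.3278; 0.0936 -0.7155 0.6923], t=(-0.3000, 0.2801, 6.1607)
after S1 (compose_se3): R=[0.6341 0.2948 0.7148; -0.6414 0.7168 0.2734; -0.4318 -0.6319 0.6436], t=(1.9282, -1.0869, 4.7019)
after S2 (rot_of_se3): [0.6341 0.2948 0.7148; -0.6414 0.7168 0.2734; -0.4318 -0.6319 0.6436]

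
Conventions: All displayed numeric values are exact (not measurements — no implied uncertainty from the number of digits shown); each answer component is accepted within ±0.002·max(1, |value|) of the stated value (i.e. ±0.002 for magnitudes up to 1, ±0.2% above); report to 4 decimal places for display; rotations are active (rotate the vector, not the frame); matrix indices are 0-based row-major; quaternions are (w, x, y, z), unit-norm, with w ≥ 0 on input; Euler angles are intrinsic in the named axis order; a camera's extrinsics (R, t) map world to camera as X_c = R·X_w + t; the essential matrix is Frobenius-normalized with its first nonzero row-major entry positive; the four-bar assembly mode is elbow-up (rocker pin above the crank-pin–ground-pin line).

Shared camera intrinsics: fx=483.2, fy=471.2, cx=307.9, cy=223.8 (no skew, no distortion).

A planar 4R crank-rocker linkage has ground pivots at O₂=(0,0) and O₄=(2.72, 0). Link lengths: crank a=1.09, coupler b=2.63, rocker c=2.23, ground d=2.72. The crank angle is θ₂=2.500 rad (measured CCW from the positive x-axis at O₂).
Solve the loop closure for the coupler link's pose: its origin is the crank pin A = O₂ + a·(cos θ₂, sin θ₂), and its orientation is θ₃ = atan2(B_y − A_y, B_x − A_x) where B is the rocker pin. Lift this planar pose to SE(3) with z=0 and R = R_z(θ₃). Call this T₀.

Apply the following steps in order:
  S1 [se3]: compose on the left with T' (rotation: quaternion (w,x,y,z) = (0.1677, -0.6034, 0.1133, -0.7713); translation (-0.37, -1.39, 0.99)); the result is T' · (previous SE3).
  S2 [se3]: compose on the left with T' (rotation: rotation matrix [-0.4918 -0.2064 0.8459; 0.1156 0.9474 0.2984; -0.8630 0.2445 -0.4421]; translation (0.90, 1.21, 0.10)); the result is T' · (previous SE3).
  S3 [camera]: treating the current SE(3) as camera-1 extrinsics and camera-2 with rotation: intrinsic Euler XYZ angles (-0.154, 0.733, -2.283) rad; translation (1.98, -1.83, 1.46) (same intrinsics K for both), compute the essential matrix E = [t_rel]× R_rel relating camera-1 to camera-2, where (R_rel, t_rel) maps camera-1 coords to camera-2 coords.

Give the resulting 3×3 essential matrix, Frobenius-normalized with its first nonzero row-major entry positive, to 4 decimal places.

source (fourbar_fk): coupler pose = R=[0.8909 -0.4541 0.0000; 0.4541 0.8909 0.0000; 0.0000 0.0000 1.0000], t=(-0.8732, 0.6523, 0.0000)
after S1 (compose_se3): R=[-0.1366 0.2065 0.9688; -0.7692 -0.6384 0.0276; 0.6242 -0.7415 0.2461], t=(-0.1022, -1.6436, -0.0357)
after S2 (compose_se3): R=[0.7540 -0.5970 -0.2740; -0.5583 -0.8022 0.2116; -0.3461 -0.0065 -0.9382], t=(1.2593, -0.3696, -0.1979)
after S3 (essential): [0.1049 0.2090 -0.2179; 0.4305 0.1138 -0.4762; 0.3135 -0.6105 0.0427]

matrix = [0.1049 0.2090 -0.2179; 0.4305 0.1138 -0.4762; 0.3135 -0.6105 0.0427]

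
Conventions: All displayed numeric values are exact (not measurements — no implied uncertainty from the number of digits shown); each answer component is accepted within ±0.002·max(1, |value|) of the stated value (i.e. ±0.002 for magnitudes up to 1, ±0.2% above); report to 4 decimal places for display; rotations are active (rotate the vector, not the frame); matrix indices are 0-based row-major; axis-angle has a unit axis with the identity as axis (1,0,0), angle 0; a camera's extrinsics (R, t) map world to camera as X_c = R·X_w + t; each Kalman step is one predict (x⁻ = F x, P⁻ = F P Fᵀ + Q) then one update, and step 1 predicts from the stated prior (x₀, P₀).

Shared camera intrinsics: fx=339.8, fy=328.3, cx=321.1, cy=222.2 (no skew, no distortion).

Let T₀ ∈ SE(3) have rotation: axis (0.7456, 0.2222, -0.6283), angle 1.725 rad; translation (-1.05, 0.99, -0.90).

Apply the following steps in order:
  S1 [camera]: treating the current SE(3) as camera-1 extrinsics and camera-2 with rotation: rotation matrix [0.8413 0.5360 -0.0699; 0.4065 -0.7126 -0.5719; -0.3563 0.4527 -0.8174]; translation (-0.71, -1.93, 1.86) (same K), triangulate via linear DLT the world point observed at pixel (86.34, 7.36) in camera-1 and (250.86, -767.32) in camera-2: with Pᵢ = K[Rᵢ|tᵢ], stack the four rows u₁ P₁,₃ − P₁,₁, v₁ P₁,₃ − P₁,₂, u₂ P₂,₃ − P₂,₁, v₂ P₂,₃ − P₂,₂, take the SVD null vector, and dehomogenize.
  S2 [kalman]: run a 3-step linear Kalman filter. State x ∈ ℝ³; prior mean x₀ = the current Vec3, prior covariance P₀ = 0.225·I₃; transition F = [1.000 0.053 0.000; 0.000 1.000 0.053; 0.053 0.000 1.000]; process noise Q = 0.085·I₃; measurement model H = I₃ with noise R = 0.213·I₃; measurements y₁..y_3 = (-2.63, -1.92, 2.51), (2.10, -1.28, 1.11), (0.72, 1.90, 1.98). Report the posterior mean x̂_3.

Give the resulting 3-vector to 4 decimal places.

after S1 (triangulate): (-0.3232, 1.5215, 1.6089)
after S2 (kf_track): (0.4389, 0.5305, 1.8079)

result = (0.4389, 0.5305, 1.8079)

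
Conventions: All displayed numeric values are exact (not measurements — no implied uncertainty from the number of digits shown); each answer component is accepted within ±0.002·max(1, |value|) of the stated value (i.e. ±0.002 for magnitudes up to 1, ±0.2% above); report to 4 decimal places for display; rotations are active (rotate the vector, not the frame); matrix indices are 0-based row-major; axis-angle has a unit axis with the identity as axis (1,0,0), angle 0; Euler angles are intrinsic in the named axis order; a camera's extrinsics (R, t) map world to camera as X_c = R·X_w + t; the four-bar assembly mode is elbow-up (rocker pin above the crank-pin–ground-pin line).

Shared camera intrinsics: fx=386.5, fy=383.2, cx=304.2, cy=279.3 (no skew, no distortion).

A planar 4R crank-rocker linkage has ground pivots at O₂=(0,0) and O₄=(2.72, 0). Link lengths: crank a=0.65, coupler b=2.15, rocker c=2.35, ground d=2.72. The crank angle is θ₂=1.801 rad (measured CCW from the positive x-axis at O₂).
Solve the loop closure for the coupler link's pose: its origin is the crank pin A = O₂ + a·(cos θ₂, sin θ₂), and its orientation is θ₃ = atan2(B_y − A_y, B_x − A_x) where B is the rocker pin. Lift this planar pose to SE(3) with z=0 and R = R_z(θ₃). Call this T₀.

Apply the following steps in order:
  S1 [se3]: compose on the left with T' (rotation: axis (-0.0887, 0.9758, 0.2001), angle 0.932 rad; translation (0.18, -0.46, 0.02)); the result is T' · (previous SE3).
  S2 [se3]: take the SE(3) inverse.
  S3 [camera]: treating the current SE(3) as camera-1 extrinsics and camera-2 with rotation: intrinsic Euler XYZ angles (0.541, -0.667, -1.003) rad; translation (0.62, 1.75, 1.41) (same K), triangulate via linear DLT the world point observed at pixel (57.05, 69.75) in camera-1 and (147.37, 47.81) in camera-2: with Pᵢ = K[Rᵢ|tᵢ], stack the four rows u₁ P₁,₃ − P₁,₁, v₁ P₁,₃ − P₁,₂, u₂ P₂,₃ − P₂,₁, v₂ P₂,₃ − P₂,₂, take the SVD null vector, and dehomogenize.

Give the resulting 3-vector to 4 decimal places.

result = (1.8022, -1.3213, 1.6830)

source (fourbar_fk): coupler pose = R=[0.7679 -0.6406 0.0000; 0.6406 0.7679 0.0000; 0.0000 0.0000 1.0000], t=(-0.1483, 0.6329, 0.0000)
after S1 (compose_se3): R=[0.3350 -0.5341 0.7762; 0.7247 0.6725 0.1500; -0.6022 0.5123 0.6124], t=(-0.0327, 0.1420, 0.1421)
after S2 (invert_se3): R=[0.3350 0.7247 -0.6022; -0.5341 0.6725 0.5123; 0.7762 0.1500 0.6124], t=(-0.0064, -0.1857, -0.0829)
after S3 (triangulate): (1.8022, -1.3213, 1.6830)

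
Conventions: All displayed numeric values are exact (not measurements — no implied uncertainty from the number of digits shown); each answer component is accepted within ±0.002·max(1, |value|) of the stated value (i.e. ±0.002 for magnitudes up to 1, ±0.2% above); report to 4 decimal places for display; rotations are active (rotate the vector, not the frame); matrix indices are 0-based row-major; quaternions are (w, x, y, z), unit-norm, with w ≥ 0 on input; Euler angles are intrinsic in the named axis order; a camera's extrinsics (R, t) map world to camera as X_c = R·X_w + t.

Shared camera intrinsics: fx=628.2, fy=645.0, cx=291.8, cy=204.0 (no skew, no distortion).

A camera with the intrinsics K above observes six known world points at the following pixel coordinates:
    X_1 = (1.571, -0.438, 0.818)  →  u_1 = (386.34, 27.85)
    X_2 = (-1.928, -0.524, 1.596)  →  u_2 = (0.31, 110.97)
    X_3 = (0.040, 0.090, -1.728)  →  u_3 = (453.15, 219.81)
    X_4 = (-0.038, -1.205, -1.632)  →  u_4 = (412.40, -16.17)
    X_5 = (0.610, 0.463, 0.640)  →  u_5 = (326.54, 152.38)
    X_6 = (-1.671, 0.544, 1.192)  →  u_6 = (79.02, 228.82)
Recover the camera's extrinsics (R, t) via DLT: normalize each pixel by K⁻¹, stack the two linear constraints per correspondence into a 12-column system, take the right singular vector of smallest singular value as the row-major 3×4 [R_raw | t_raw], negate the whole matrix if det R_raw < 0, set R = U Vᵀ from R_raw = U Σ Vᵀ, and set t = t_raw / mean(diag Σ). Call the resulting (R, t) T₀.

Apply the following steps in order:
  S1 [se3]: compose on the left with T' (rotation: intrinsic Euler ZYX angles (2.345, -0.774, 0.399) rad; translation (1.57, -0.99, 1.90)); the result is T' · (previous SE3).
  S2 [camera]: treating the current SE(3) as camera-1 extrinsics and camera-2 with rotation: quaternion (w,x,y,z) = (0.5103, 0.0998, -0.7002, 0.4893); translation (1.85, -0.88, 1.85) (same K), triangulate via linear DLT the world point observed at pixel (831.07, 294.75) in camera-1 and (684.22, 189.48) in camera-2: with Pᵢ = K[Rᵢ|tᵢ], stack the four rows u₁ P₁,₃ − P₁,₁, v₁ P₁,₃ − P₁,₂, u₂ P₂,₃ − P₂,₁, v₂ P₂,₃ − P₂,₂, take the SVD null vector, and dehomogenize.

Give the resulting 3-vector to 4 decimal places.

source (pnp_recover): camera pose = R=[0.8573 0.1674 -0.4869; -0.3424 0.8915 -0.2965; 0.3844 0.4209 0.8216], t=(0.0400, -0.4900, 4.9900)
after S1 (compose_se3): R=[0.0118 -0.1953 0.9807; 0.6528 -0.7414 -0.1555; 0.7574 0.6420 0.1187], t=(5.4129, -1.5014, 5.0800)
after S2 (triangulate): (1.7479, -1.3024, -1.0338)

result = (1.7479, -1.3024, -1.0338)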